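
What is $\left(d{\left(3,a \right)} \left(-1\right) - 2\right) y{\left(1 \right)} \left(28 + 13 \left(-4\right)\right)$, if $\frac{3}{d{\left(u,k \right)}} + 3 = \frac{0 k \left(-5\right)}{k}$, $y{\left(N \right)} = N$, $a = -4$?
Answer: $24$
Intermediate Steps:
$d{\left(u,k \right)} = -1$ ($d{\left(u,k \right)} = \frac{3}{-3 + \frac{0 k \left(-5\right)}{k}} = \frac{3}{-3 + \frac{0 \left(-5\right)}{k}} = \frac{3}{-3 + \frac{0}{k}} = \frac{3}{-3 + 0} = \frac{3}{-3} = 3 \left(- \frac{1}{3}\right) = -1$)
$\left(d{\left(3,a \right)} \left(-1\right) - 2\right) y{\left(1 \right)} \left(28 + 13 \left(-4\right)\right) = \left(\left(-1\right) \left(-1\right) - 2\right) 1 \left(28 + 13 \left(-4\right)\right) = \left(1 - 2\right) 1 \left(28 - 52\right) = \left(-1\right) 1 \left(-24\right) = \left(-1\right) \left(-24\right) = 24$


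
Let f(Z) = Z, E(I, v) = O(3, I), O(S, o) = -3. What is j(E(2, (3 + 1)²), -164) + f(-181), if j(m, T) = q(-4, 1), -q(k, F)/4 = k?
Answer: -165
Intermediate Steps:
q(k, F) = -4*k
E(I, v) = -3
j(m, T) = 16 (j(m, T) = -4*(-4) = 16)
j(E(2, (3 + 1)²), -164) + f(-181) = 16 - 181 = -165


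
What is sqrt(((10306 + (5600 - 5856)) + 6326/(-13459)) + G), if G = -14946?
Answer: I*sqrt(886969499810)/13459 ≈ 69.975*I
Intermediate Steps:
sqrt(((10306 + (5600 - 5856)) + 6326/(-13459)) + G) = sqrt(((10306 + (5600 - 5856)) + 6326/(-13459)) - 14946) = sqrt(((10306 - 256) + 6326*(-1/13459)) - 14946) = sqrt((10050 - 6326/13459) - 14946) = sqrt(135256624/13459 - 14946) = sqrt(-65901590/13459) = I*sqrt(886969499810)/13459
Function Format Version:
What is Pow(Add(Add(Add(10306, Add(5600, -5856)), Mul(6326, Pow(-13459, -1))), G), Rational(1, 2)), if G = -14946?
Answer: Mul(Rational(1, 13459), I, Pow(886969499810, Rational(1, 2))) ≈ Mul(69.975, I)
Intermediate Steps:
Pow(Add(Add(Add(10306, Add(5600, -5856)), Mul(6326, Pow(-13459, -1))), G), Rational(1, 2)) = Pow(Add(Add(Add(10306, Add(5600, -5856)), Mul(6326, Pow(-13459, -1))), -14946), Rational(1, 2)) = Pow(Add(Add(Add(10306, -256), Mul(6326, Rational(-1, 13459))), -14946), Rational(1, 2)) = Pow(Add(Add(10050, Rational(-6326, 13459)), -14946), Rational(1, 2)) = Pow(Add(Rational(135256624, 13459), -14946), Rational(1, 2)) = Pow(Rational(-65901590, 13459), Rational(1, 2)) = Mul(Rational(1, 13459), I, Pow(886969499810, Rational(1, 2)))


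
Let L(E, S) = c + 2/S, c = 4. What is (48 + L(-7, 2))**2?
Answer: 2809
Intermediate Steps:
L(E, S) = 4 + 2/S
(48 + L(-7, 2))**2 = (48 + (4 + 2/2))**2 = (48 + (4 + 2*(1/2)))**2 = (48 + (4 + 1))**2 = (48 + 5)**2 = 53**2 = 2809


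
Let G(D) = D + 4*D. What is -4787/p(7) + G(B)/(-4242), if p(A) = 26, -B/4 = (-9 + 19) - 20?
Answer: -10155827/55146 ≈ -184.16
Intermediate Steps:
B = 40 (B = -4*((-9 + 19) - 20) = -4*(10 - 20) = -4*(-10) = 40)
G(D) = 5*D
-4787/p(7) + G(B)/(-4242) = -4787/26 + (5*40)/(-4242) = -4787*1/26 + 200*(-1/4242) = -4787/26 - 100/2121 = -10155827/55146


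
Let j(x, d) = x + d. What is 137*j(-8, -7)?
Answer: -2055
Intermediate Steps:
j(x, d) = d + x
137*j(-8, -7) = 137*(-7 - 8) = 137*(-15) = -2055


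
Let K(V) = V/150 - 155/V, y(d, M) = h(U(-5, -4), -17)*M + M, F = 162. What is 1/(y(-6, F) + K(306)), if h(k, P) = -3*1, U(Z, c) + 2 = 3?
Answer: -7650/2466869 ≈ -0.0031011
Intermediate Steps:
U(Z, c) = 1 (U(Z, c) = -2 + 3 = 1)
h(k, P) = -3
y(d, M) = -2*M (y(d, M) = -3*M + M = -2*M)
K(V) = -155/V + V/150 (K(V) = V*(1/150) - 155/V = V/150 - 155/V = -155/V + V/150)
1/(y(-6, F) + K(306)) = 1/(-2*162 + (-155/306 + (1/150)*306)) = 1/(-324 + (-155*1/306 + 51/25)) = 1/(-324 + (-155/306 + 51/25)) = 1/(-324 + 11731/7650) = 1/(-2466869/7650) = -7650/2466869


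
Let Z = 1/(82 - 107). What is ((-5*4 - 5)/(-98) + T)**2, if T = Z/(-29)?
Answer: 332077729/5048102500 ≈ 0.065783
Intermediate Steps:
Z = -1/25 (Z = 1/(-25) = -1/25 ≈ -0.040000)
T = 1/725 (T = -1/25/(-29) = -1/25*(-1/29) = 1/725 ≈ 0.0013793)
((-5*4 - 5)/(-98) + T)**2 = ((-5*4 - 5)/(-98) + 1/725)**2 = ((-20 - 5)*(-1/98) + 1/725)**2 = (-25*(-1/98) + 1/725)**2 = (25/98 + 1/725)**2 = (18223/71050)**2 = 332077729/5048102500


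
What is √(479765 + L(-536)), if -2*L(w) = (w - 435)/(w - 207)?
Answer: √1059413711034/1486 ≈ 692.65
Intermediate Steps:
L(w) = -(-435 + w)/(2*(-207 + w)) (L(w) = -(w - 435)/(2*(w - 207)) = -(-435 + w)/(2*(-207 + w)))
√(479765 + L(-536)) = √(479765 + (435 - 1*(-536))/(2*(-207 - 536))) = √(479765 + (½)*(435 + 536)/(-743)) = √(479765 + (½)*(-1/743)*971) = √(479765 - 971/1486) = √(712929819/1486) = √1059413711034/1486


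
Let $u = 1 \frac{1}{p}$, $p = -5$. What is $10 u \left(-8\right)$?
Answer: $16$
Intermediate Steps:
$u = - \frac{1}{5}$ ($u = 1 \frac{1}{-5} = 1 \left(- \frac{1}{5}\right) = - \frac{1}{5} \approx -0.2$)
$10 u \left(-8\right) = 10 \left(- \frac{1}{5}\right) \left(-8\right) = \left(-2\right) \left(-8\right) = 16$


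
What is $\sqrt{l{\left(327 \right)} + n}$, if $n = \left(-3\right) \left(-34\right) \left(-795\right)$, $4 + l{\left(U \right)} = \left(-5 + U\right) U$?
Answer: $110 \sqrt{2} \approx 155.56$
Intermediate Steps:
$l{\left(U \right)} = -4 + U \left(-5 + U\right)$ ($l{\left(U \right)} = -4 + \left(-5 + U\right) U = -4 + U \left(-5 + U\right)$)
$n = -81090$ ($n = 102 \left(-795\right) = -81090$)
$\sqrt{l{\left(327 \right)} + n} = \sqrt{\left(-4 + 327^{2} - 1635\right) - 81090} = \sqrt{\left(-4 + 106929 - 1635\right) - 81090} = \sqrt{105290 - 81090} = \sqrt{24200} = 110 \sqrt{2}$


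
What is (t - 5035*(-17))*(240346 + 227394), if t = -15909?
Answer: 32594929640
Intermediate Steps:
(t - 5035*(-17))*(240346 + 227394) = (-15909 - 5035*(-17))*(240346 + 227394) = (-15909 + 85595)*467740 = 69686*467740 = 32594929640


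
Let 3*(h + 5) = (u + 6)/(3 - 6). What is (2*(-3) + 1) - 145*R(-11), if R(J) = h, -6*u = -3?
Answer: 14845/18 ≈ 824.72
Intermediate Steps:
u = 1/2 (u = -1/6*(-3) = 1/2 ≈ 0.50000)
h = -103/18 (h = -5 + ((1/2 + 6)/(3 - 6))/3 = -5 + ((13/2)/(-3))/3 = -5 + ((13/2)*(-1/3))/3 = -5 + (1/3)*(-13/6) = -5 - 13/18 = -103/18 ≈ -5.7222)
R(J) = -103/18
(2*(-3) + 1) - 145*R(-11) = (2*(-3) + 1) - 145*(-103/18) = (-6 + 1) + 14935/18 = -5 + 14935/18 = 14845/18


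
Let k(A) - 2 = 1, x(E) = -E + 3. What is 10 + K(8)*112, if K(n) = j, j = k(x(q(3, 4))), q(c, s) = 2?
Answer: 346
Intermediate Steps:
x(E) = 3 - E
k(A) = 3 (k(A) = 2 + 1 = 3)
j = 3
K(n) = 3
10 + K(8)*112 = 10 + 3*112 = 10 + 336 = 346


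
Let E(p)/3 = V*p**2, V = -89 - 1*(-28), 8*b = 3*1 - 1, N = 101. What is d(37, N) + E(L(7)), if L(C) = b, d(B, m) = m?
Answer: 1433/16 ≈ 89.563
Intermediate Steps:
b = 1/4 (b = (3*1 - 1)/8 = (3 - 1)/8 = (1/8)*2 = 1/4 ≈ 0.25000)
V = -61 (V = -89 + 28 = -61)
L(C) = 1/4
E(p) = -183*p**2 (E(p) = 3*(-61*p**2) = -183*p**2)
d(37, N) + E(L(7)) = 101 - 183*(1/4)**2 = 101 - 183*1/16 = 101 - 183/16 = 1433/16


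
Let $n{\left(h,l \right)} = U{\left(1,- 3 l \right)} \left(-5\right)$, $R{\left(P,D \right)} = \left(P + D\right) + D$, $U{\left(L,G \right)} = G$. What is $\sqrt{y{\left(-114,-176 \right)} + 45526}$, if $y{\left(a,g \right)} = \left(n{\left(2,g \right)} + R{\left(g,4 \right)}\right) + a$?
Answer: $2 \sqrt{10651} \approx 206.41$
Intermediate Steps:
$R{\left(P,D \right)} = P + 2 D$ ($R{\left(P,D \right)} = \left(D + P\right) + D = P + 2 D$)
$n{\left(h,l \right)} = 15 l$ ($n{\left(h,l \right)} = - 3 l \left(-5\right) = 15 l$)
$y{\left(a,g \right)} = 8 + a + 16 g$ ($y{\left(a,g \right)} = \left(15 g + \left(g + 2 \cdot 4\right)\right) + a = \left(15 g + \left(g + 8\right)\right) + a = \left(15 g + \left(8 + g\right)\right) + a = \left(8 + 16 g\right) + a = 8 + a + 16 g$)
$\sqrt{y{\left(-114,-176 \right)} + 45526} = \sqrt{\left(8 - 114 + 16 \left(-176\right)\right) + 45526} = \sqrt{\left(8 - 114 - 2816\right) + 45526} = \sqrt{-2922 + 45526} = \sqrt{42604} = 2 \sqrt{10651}$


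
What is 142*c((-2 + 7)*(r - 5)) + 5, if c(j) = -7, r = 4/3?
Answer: -989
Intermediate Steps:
r = 4/3 (r = 4*(⅓) = 4/3 ≈ 1.3333)
142*c((-2 + 7)*(r - 5)) + 5 = 142*(-7) + 5 = -994 + 5 = -989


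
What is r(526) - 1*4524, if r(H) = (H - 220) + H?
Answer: -3692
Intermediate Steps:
r(H) = -220 + 2*H (r(H) = (-220 + H) + H = -220 + 2*H)
r(526) - 1*4524 = (-220 + 2*526) - 1*4524 = (-220 + 1052) - 4524 = 832 - 4524 = -3692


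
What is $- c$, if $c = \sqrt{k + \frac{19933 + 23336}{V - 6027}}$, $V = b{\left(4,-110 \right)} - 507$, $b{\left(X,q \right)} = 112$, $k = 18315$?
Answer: $- \frac{\sqrt{4467875118}}{494} \approx -135.31$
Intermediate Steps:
$V = -395$ ($V = 112 - 507 = -395$)
$c = \frac{\sqrt{4467875118}}{494}$ ($c = \sqrt{18315 + \frac{19933 + 23336}{-395 - 6027}} = \sqrt{18315 + \frac{43269}{-6422}} = \sqrt{18315 + 43269 \left(- \frac{1}{6422}\right)} = \sqrt{18315 - \frac{43269}{6422}} = \sqrt{\frac{117575661}{6422}} = \frac{\sqrt{4467875118}}{494} \approx 135.31$)
$- c = - \frac{\sqrt{4467875118}}{494}$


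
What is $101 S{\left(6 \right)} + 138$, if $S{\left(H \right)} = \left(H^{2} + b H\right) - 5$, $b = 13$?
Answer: $11147$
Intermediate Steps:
$S{\left(H \right)} = -5 + H^{2} + 13 H$ ($S{\left(H \right)} = \left(H^{2} + 13 H\right) - 5 = -5 + H^{2} + 13 H$)
$101 S{\left(6 \right)} + 138 = 101 \left(-5 + 6^{2} + 13 \cdot 6\right) + 138 = 101 \left(-5 + 36 + 78\right) + 138 = 101 \cdot 109 + 138 = 11009 + 138 = 11147$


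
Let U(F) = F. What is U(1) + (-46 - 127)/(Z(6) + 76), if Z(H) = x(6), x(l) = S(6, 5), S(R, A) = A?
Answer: -92/81 ≈ -1.1358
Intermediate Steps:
x(l) = 5
Z(H) = 5
U(1) + (-46 - 127)/(Z(6) + 76) = 1 + (-46 - 127)/(5 + 76) = 1 - 173/81 = -92/81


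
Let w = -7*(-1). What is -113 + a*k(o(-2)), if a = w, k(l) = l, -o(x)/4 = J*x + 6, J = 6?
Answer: 55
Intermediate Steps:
o(x) = -24 - 24*x (o(x) = -4*(6*x + 6) = -4*(6 + 6*x) = -24 - 24*x)
w = 7
a = 7
-113 + a*k(o(-2)) = -113 + 7*(-24 - 24*(-2)) = -113 + 7*(-24 + 48) = -113 + 7*24 = -113 + 168 = 55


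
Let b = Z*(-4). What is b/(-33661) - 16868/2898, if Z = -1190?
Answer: -290794114/48774789 ≈ -5.9620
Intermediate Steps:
b = 4760 (b = -1190*(-4) = 4760)
b/(-33661) - 16868/2898 = 4760/(-33661) - 16868/2898 = 4760*(-1/33661) - 16868*1/2898 = -4760/33661 - 8434/1449 = -290794114/48774789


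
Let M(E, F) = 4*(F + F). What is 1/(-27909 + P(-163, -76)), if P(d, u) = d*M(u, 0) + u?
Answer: -1/27985 ≈ -3.5733e-5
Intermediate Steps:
M(E, F) = 8*F (M(E, F) = 4*(2*F) = 8*F)
P(d, u) = u (P(d, u) = d*(8*0) + u = d*0 + u = 0 + u = u)
1/(-27909 + P(-163, -76)) = 1/(-27909 - 76) = 1/(-27985) = -1/27985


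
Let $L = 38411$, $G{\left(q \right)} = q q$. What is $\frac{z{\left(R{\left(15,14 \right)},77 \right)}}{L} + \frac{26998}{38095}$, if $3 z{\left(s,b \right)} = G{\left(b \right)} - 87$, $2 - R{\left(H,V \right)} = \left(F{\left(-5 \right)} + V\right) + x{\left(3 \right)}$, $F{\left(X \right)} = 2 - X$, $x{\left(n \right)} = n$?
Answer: $\frac{3333611524}{4389801135} \approx 0.7594$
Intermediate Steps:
$G{\left(q \right)} = q^{2}$
$R{\left(H,V \right)} = -8 - V$ ($R{\left(H,V \right)} = 2 - \left(\left(\left(2 - -5\right) + V\right) + 3\right) = 2 - \left(\left(\left(2 + 5\right) + V\right) + 3\right) = 2 - \left(\left(7 + V\right) + 3\right) = 2 - \left(10 + V\right) = -8 - V$)
$z{\left(s,b \right)} = -29 + \frac{b^{2}}{3}$ ($z{\left(s,b \right)} = \frac{b^{2} - 87}{3} = \frac{-87 + b^{2}}{3} = -29 + \frac{b^{2}}{3}$)
$\frac{z{\left(R{\left(15,14 \right)},77 \right)}}{L} + \frac{26998}{38095} = \frac{-29 + \frac{77^{2}}{3}}{38411} + \frac{26998}{38095} = \left(-29 + \frac{1}{3} \cdot 5929\right) \frac{1}{38411} + 26998 \cdot \frac{1}{38095} = \left(-29 + \frac{5929}{3}\right) \frac{1}{38411} + \frac{26998}{38095} = \frac{5842}{3} \cdot \frac{1}{38411} + \frac{26998}{38095} = \frac{5842}{115233} + \frac{26998}{38095} = \frac{3333611524}{4389801135}$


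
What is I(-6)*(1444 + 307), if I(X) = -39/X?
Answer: 22763/2 ≈ 11382.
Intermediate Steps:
I(-6)*(1444 + 307) = (-39/(-6))*(1444 + 307) = -39*(-1/6)*1751 = (13/2)*1751 = 22763/2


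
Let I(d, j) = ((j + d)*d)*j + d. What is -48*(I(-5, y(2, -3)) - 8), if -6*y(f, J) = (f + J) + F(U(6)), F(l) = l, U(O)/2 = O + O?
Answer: 26252/3 ≈ 8750.7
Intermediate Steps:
U(O) = 4*O (U(O) = 2*(O + O) = 2*(2*O) = 4*O)
y(f, J) = -4 - J/6 - f/6 (y(f, J) = -((f + J) + 4*6)/6 = -((J + f) + 24)/6 = -(24 + J + f)/6 = -4 - J/6 - f/6)
I(d, j) = d + d*j*(d + j) (I(d, j) = ((d + j)*d)*j + d = (d*(d + j))*j + d = d*j*(d + j) + d = d + d*j*(d + j))
-48*(I(-5, y(2, -3)) - 8) = -48*(-5*(1 + (-4 - ⅙*(-3) - ⅙*2)² - 5*(-4 - ⅙*(-3) - ⅙*2)) - 8) = -48*(-5*(1 + (-4 + ½ - ⅓)² - 5*(-4 + ½ - ⅓)) - 8) = -48*(-5*(1 + (-23/6)² - 5*(-23/6)) - 8) = -48*(-5*(1 + 529/36 + 115/6) - 8) = -48*(-5*1255/36 - 8) = -48*(-6275/36 - 8) = -48*(-6563/36) = 26252/3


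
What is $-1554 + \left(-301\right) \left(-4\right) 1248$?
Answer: $1501038$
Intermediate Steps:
$-1554 + \left(-301\right) \left(-4\right) 1248 = -1554 + 1204 \cdot 1248 = -1554 + 1502592 = 1501038$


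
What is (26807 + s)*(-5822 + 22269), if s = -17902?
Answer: 146460535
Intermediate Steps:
(26807 + s)*(-5822 + 22269) = (26807 - 17902)*(-5822 + 22269) = 8905*16447 = 146460535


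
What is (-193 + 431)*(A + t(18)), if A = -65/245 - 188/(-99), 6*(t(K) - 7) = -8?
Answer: 1204076/693 ≈ 1737.5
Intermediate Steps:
t(K) = 17/3 (t(K) = 7 + (⅙)*(-8) = 7 - 4/3 = 17/3)
A = 7925/4851 (A = -65*1/245 - 188*(-1/99) = -13/49 + 188/99 = 7925/4851 ≈ 1.6337)
(-193 + 431)*(A + t(18)) = (-193 + 431)*(7925/4851 + 17/3) = 238*(35414/4851) = 1204076/693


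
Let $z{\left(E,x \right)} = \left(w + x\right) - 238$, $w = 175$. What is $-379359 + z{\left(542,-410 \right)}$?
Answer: $-379832$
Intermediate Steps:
$z{\left(E,x \right)} = -63 + x$ ($z{\left(E,x \right)} = \left(175 + x\right) - 238 = -63 + x$)
$-379359 + z{\left(542,-410 \right)} = -379359 - 473 = -379832$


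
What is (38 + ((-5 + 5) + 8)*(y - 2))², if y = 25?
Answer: 49284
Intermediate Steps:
(38 + ((-5 + 5) + 8)*(y - 2))² = (38 + ((-5 + 5) + 8)*(25 - 2))² = (38 + (0 + 8)*23)² = (38 + 8*23)² = (38 + 184)² = 222² = 49284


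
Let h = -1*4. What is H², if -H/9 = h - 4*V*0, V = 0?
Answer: 1296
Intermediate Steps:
h = -4
H = 36 (H = -9*(-4 - 0*0) = -9*(-4 - 4*0) = -9*(-4 + 0) = -9*(-4) = 36)
H² = 36² = 1296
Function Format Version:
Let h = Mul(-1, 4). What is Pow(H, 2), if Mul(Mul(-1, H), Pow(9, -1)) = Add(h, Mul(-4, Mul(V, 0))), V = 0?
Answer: 1296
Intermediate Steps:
h = -4
H = 36 (H = Mul(-9, Add(-4, Mul(-4, Mul(0, 0)))) = Mul(-9, Add(-4, Mul(-4, 0))) = Mul(-9, Add(-4, 0)) = Mul(-9, -4) = 36)
Pow(H, 2) = Pow(36, 2) = 1296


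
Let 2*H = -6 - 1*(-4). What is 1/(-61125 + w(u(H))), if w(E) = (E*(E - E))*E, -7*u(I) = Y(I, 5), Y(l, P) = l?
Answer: -1/61125 ≈ -1.6360e-5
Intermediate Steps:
H = -1 (H = (-6 - 1*(-4))/2 = (-6 + 4)/2 = (1/2)*(-2) = -1)
u(I) = -I/7
w(E) = 0 (w(E) = (E*0)*E = 0*E = 0)
1/(-61125 + w(u(H))) = 1/(-61125 + 0) = 1/(-61125) = -1/61125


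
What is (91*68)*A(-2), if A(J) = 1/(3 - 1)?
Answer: 3094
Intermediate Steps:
A(J) = ½ (A(J) = 1/2 = ½)
(91*68)*A(-2) = (91*68)*(½) = 6188*(½) = 3094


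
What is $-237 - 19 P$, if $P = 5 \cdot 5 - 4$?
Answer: $-636$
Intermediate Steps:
$P = 21$ ($P = 25 - 4 = 21$)
$-237 - 19 P = -237 - 399 = -636$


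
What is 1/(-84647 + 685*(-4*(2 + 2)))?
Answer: -1/95607 ≈ -1.0459e-5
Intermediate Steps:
1/(-84647 + 685*(-4*(2 + 2))) = 1/(-84647 + 685*(-4*4)) = 1/(-84647 + 685*(-16)) = 1/(-84647 - 10960) = 1/(-95607) = -1/95607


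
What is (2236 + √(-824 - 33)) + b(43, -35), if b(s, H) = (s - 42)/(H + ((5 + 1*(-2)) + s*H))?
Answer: 3436731/1537 + I*√857 ≈ 2236.0 + 29.275*I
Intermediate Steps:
b(s, H) = (-42 + s)/(3 + H + H*s) (b(s, H) = (-42 + s)/(H + ((5 - 2) + H*s)) = (-42 + s)/(H + (3 + H*s)) = (-42 + s)/(3 + H + H*s))
(2236 + √(-824 - 33)) + b(43, -35) = (2236 + √(-824 - 33)) + (-42 + 43)/(3 - 35 - 35*43) = (2236 + √(-857)) + 1/(3 - 35 - 1505) = (2236 + I*√857) + 1/(-1537) = (2236 + I*√857) - 1/1537*1 = (2236 + I*√857) - 1/1537 = 3436731/1537 + I*√857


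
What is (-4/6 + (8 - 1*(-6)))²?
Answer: 1600/9 ≈ 177.78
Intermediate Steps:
(-4/6 + (8 - 1*(-6)))² = (-4*⅙ + (8 + 6))² = (-⅔ + 14)² = (40/3)² = 1600/9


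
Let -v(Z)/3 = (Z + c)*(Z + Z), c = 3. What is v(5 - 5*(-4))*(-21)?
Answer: 88200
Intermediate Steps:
v(Z) = -6*Z*(3 + Z) (v(Z) = -3*(Z + 3)*(Z + Z) = -3*(3 + Z)*2*Z = -6*Z*(3 + Z))
v(5 - 5*(-4))*(-21) = -6*(5 - 5*(-4))*(3 + (5 - 5*(-4)))*(-21) = -6*(5 + 20)*(3 + (5 + 20))*(-21) = -6*25*(3 + 25)*(-21) = -6*25*28*(-21) = -4200*(-21) = 88200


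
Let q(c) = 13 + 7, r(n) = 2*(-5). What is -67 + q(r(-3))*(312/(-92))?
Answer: -3101/23 ≈ -134.83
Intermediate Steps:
r(n) = -10
q(c) = 20
-67 + q(r(-3))*(312/(-92)) = -67 + 20*(312/(-92)) = -67 + 20*(312*(-1/92)) = -67 + 20*(-78/23) = -67 - 1560/23 = -3101/23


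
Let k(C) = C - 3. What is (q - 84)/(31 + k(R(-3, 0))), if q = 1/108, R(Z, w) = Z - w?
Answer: -9071/2700 ≈ -3.3596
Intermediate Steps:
k(C) = -3 + C
q = 1/108 ≈ 0.0092593
(q - 84)/(31 + k(R(-3, 0))) = (1/108 - 84)/(31 + (-3 + (-3 - 1*0))) = -9071/(108*(31 + (-3 + (-3 + 0)))) = -9071/(108*(31 + (-3 - 3))) = -9071/(108*(31 - 6)) = -9071/108/25 = -9071/108*1/25 = -9071/2700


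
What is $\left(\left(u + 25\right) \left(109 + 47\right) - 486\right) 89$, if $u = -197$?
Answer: $-2431302$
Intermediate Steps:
$\left(\left(u + 25\right) \left(109 + 47\right) - 486\right) 89 = \left(\left(-197 + 25\right) \left(109 + 47\right) - 486\right) 89 = \left(\left(-172\right) 156 - 486\right) 89 = \left(-26832 - 486\right) 89 = \left(-27318\right) 89 = -2431302$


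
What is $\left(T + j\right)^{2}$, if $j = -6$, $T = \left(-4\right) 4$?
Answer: $484$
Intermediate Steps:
$T = -16$
$\left(T + j\right)^{2} = \left(-16 - 6\right)^{2} = \left(-22\right)^{2} = 484$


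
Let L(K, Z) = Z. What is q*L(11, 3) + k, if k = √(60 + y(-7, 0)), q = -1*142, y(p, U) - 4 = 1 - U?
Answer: -426 + √65 ≈ -417.94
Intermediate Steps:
y(p, U) = 5 - U (y(p, U) = 4 + (1 - U) = 5 - U)
q = -142
k = √65 (k = √(60 + (5 - 1*0)) = √(60 + (5 + 0)) = √(60 + 5) = √65 ≈ 8.0623)
q*L(11, 3) + k = -142*3 + √65 = -426 + √65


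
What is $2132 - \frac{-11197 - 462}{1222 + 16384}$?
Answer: $\frac{37547651}{17606} \approx 2132.7$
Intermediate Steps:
$2132 - \frac{-11197 - 462}{1222 + 16384} = 2132 - - \frac{11659}{17606} = 2132 + \frac{11659}{17606} = \frac{37547651}{17606}$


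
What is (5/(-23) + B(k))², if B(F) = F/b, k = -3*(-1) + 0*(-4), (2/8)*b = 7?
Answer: 5041/414736 ≈ 0.012155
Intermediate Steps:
b = 28 (b = 4*7 = 28)
k = 3 (k = 3 + 0 = 3)
B(F) = F/28
(5/(-23) + B(k))² = (5/(-23) + (1/28)*3)² = (5*(-1/23) + 3/28)² = (-5/23 + 3/28)² = (-71/644)² = 5041/414736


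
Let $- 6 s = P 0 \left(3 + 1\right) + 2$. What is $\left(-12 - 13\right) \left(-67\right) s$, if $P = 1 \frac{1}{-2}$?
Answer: $- \frac{1675}{3} \approx -558.33$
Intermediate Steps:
$P = - \frac{1}{2}$ ($P = 1 \left(- \frac{1}{2}\right) = - \frac{1}{2} \approx -0.5$)
$s = - \frac{1}{3}$ ($s = - \frac{- \frac{0 \left(3 + 1\right)}{2} + 2}{6} = - \frac{- \frac{0 \cdot 4}{2} + 2}{6} = - \frac{\left(- \frac{1}{2}\right) 0 + 2}{6} = - \frac{0 + 2}{6} = \left(- \frac{1}{6}\right) 2 = - \frac{1}{3} \approx -0.33333$)
$\left(-12 - 13\right) \left(-67\right) s = \left(-12 - 13\right) \left(-67\right) \left(- \frac{1}{3}\right) = \left(-25\right) \left(-67\right) \left(- \frac{1}{3}\right) = 1675 \left(- \frac{1}{3}\right) = - \frac{1675}{3}$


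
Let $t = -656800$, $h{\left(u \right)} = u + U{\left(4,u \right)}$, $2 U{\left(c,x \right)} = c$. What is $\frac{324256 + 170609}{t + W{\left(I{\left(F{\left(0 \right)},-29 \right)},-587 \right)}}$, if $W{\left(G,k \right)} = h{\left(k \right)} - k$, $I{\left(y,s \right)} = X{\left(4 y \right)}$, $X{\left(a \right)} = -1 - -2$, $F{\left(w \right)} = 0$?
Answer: $- \frac{494865}{656798} \approx -0.75345$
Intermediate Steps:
$U{\left(c,x \right)} = \frac{c}{2}$
$X{\left(a \right)} = 1$ ($X{\left(a \right)} = -1 + 2 = 1$)
$h{\left(u \right)} = 2 + u$ ($h{\left(u \right)} = u + \frac{1}{2} \cdot 4 = u + 2 = 2 + u$)
$I{\left(y,s \right)} = 1$
$W{\left(G,k \right)} = 2$ ($W{\left(G,k \right)} = \left(2 + k\right) - k = 2$)
$\frac{324256 + 170609}{t + W{\left(I{\left(F{\left(0 \right)},-29 \right)},-587 \right)}} = \frac{324256 + 170609}{-656800 + 2} = \frac{494865}{-656798} = 494865 \left(- \frac{1}{656798}\right) = - \frac{494865}{656798}$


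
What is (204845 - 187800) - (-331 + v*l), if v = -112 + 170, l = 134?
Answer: 9604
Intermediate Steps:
v = 58
(204845 - 187800) - (-331 + v*l) = (204845 - 187800) - (-331 + 58*134) = 17045 - (-331 + 7772) = 17045 - 1*7441 = 17045 - 7441 = 9604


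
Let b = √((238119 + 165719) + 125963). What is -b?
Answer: -√529801 ≈ -727.87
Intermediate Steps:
b = √529801 (b = √(403838 + 125963) = √529801 ≈ 727.87)
-b = -√529801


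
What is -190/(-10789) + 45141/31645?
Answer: 493038799/341417905 ≈ 1.4441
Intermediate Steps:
-190/(-10789) + 45141/31645 = -190*(-1/10789) + 45141*(1/31645) = 190/10789 + 45141/31645 = 493038799/341417905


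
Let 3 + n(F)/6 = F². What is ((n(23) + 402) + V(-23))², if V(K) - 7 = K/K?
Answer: 12716356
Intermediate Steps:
V(K) = 8 (V(K) = 7 + K/K = 7 + 1 = 8)
n(F) = -18 + 6*F²
((n(23) + 402) + V(-23))² = (((-18 + 6*23²) + 402) + 8)² = (((-18 + 6*529) + 402) + 8)² = (((-18 + 3174) + 402) + 8)² = ((3156 + 402) + 8)² = (3558 + 8)² = 3566² = 12716356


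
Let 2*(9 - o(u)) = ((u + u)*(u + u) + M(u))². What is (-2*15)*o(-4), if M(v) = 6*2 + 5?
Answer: 98145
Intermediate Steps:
M(v) = 17 (M(v) = 12 + 5 = 17)
o(u) = 9 - (17 + 4*u²)²/2 (o(u) = 9 - ((u + u)*(u + u) + 17)²/2 = 9 - ((2*u)*(2*u) + 17)²/2 = 9 - (4*u² + 17)²/2 = 9 - (17 + 4*u²)²/2)
(-2*15)*o(-4) = (-2*15)*(9 - (17 + 4*(-4)²)²/2) = -30*(9 - (17 + 4*16)²/2) = -30*(9 - (17 + 64)²/2) = -30*(9 - ½*81²) = -30*(9 - ½*6561) = -30*(9 - 6561/2) = -30*(-6543/2) = 98145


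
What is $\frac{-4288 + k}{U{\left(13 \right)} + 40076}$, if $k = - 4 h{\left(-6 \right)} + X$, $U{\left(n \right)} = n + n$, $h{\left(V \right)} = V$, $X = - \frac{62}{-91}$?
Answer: $- \frac{193981}{1824641} \approx -0.10631$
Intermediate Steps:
$X = \frac{62}{91}$ ($X = \left(-62\right) \left(- \frac{1}{91}\right) = \frac{62}{91} \approx 0.68132$)
$U{\left(n \right)} = 2 n$
$k = \frac{2246}{91}$ ($k = \left(-4\right) \left(-6\right) + \frac{62}{91} = 24 + \frac{62}{91} = \frac{2246}{91} \approx 24.681$)
$\frac{-4288 + k}{U{\left(13 \right)} + 40076} = \frac{-4288 + \frac{2246}{91}}{2 \cdot 13 + 40076} = - \frac{387962}{91 \left(26 + 40076\right)} = - \frac{387962}{91 \cdot 40102} = \left(- \frac{387962}{91}\right) \frac{1}{40102} = - \frac{193981}{1824641}$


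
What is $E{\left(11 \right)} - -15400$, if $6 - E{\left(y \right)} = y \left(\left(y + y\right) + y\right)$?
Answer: $15043$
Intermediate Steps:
$E{\left(y \right)} = 6 - 3 y^{2}$ ($E{\left(y \right)} = 6 - y \left(\left(y + y\right) + y\right) = 6 - y \left(2 y + y\right) = 6 - y 3 y = 6 - 3 y^{2}$)
$E{\left(11 \right)} - -15400 = \left(6 - 3 \cdot 11^{2}\right) - -15400 = \left(6 - 363\right) + 15400 = -357 + 15400 = 15043$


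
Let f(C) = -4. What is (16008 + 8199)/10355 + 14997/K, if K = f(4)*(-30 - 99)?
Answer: 55928249/1781060 ≈ 31.402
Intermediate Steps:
K = 516 (K = -4*(-30 - 99) = -4*(-129) = 516)
(16008 + 8199)/10355 + 14997/K = (16008 + 8199)/10355 + 14997/516 = 24207*(1/10355) + 14997*(1/516) = 24207/10355 + 4999/172 = 55928249/1781060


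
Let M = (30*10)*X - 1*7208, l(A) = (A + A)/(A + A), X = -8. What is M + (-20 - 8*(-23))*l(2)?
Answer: -9444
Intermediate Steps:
l(A) = 1 (l(A) = (2*A)/((2*A)) = (2*A)*(1/(2*A)) = 1)
M = -9608 (M = (30*10)*(-8) - 1*7208 = 300*(-8) - 7208 = -2400 - 7208 = -9608)
M + (-20 - 8*(-23))*l(2) = -9608 + (-20 - 8*(-23))*1 = -9608 + (-20 + 184)*1 = -9608 + 164*1 = -9608 + 164 = -9444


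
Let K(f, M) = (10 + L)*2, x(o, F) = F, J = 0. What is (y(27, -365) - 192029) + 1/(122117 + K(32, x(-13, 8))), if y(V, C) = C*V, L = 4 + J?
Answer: -24659121179/122145 ≈ -2.0188e+5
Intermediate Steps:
L = 4 (L = 4 + 0 = 4)
K(f, M) = 28 (K(f, M) = (10 + 4)*2 = 14*2 = 28)
(y(27, -365) - 192029) + 1/(122117 + K(32, x(-13, 8))) = (-365*27 - 192029) + 1/(122117 + 28) = (-9855 - 192029) + 1/122145 = -201884 + 1/122145 = -24659121179/122145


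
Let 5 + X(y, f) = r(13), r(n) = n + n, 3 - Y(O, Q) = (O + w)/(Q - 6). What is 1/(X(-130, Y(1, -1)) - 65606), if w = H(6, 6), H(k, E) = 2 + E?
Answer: -1/65585 ≈ -1.5247e-5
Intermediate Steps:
w = 8 (w = 2 + 6 = 8)
Y(O, Q) = 3 - (8 + O)/(-6 + Q) (Y(O, Q) = 3 - (O + 8)/(Q - 6) = 3 - (8 + O)/(-6 + Q))
r(n) = 2*n
X(y, f) = 21 (X(y, f) = -5 + 2*13 = -5 + 26 = 21)
1/(X(-130, Y(1, -1)) - 65606) = 1/(21 - 65606) = 1/(-65585) = -1/65585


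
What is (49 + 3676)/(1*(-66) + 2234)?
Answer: 3725/2168 ≈ 1.7182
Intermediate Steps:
(49 + 3676)/(1*(-66) + 2234) = 3725/(-66 + 2234) = 3725/2168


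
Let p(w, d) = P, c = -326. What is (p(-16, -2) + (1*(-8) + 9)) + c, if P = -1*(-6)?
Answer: -319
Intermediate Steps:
P = 6
p(w, d) = 6
(p(-16, -2) + (1*(-8) + 9)) + c = (6 + (1*(-8) + 9)) - 326 = (6 + (-8 + 9)) - 326 = (6 + 1) - 326 = 7 - 326 = -319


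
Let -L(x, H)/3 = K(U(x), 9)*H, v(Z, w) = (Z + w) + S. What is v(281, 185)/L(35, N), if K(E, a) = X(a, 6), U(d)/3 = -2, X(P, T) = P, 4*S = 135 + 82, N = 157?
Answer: -2081/16956 ≈ -0.12273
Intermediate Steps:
S = 217/4 (S = (135 + 82)/4 = (¼)*217 = 217/4 ≈ 54.250)
v(Z, w) = 217/4 + Z + w (v(Z, w) = (Z + w) + 217/4 = 217/4 + Z + w)
U(d) = -6 (U(d) = 3*(-2) = -6)
K(E, a) = a
L(x, H) = -27*H
v(281, 185)/L(35, N) = (217/4 + 281 + 185)/((-27*157)) = (2081/4)/(-4239) = (2081/4)*(-1/4239) = -2081/16956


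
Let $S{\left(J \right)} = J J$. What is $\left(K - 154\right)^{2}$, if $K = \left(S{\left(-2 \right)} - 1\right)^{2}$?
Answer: $21025$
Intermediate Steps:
$S{\left(J \right)} = J^{2}$
$K = 9$ ($K = \left(\left(-2\right)^{2} - 1\right)^{2} = \left(4 - 1\right)^{2} = 3^{2} = 9$)
$\left(K - 154\right)^{2} = \left(9 - 154\right)^{2} = \left(-145\right)^{2} = 21025$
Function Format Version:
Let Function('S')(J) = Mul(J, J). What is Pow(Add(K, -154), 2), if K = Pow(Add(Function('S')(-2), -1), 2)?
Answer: 21025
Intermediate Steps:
Function('S')(J) = Pow(J, 2)
K = 9 (K = Pow(Add(Pow(-2, 2), -1), 2) = Pow(Add(4, -1), 2) = Pow(3, 2) = 9)
Pow(Add(K, -154), 2) = Pow(Add(9, -154), 2) = Pow(-145, 2) = 21025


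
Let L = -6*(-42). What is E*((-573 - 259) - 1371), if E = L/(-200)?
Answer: 138789/50 ≈ 2775.8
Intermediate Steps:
L = 252
E = -63/50 (E = 252/(-200) = 252*(-1/200) = -63/50 ≈ -1.2600)
E*((-573 - 259) - 1371) = -63*((-573 - 259) - 1371)/50 = -63*(-832 - 1371)/50 = -63/50*(-2203) = 138789/50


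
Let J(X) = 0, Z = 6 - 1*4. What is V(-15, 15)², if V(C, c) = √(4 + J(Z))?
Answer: 4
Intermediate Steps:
Z = 2 (Z = 6 - 4 = 2)
V(C, c) = 2 (V(C, c) = √(4 + 0) = √4 = 2)
V(-15, 15)² = 2² = 4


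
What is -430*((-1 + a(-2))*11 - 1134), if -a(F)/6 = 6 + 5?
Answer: 804530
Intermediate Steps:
a(F) = -66 (a(F) = -6*(6 + 5) = -6*11 = -66)
-430*((-1 + a(-2))*11 - 1134) = -430*((-1 - 66)*11 - 1134) = -430*(-67*11 - 1134) = -430*(-737 - 1134) = -430*(-1871) = 804530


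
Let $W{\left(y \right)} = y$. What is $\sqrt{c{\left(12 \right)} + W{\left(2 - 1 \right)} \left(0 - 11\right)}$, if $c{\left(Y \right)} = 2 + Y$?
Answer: $\sqrt{3} \approx 1.732$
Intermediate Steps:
$\sqrt{c{\left(12 \right)} + W{\left(2 - 1 \right)} \left(0 - 11\right)} = \sqrt{\left(2 + 12\right) + \left(2 - 1\right) \left(0 - 11\right)} = \sqrt{14 + 1 \left(-11\right)} = \sqrt{14 - 11} = \sqrt{3}$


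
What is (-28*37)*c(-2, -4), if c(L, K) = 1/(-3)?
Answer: 1036/3 ≈ 345.33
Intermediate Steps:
c(L, K) = -1/3
(-28*37)*c(-2, -4) = -28*37*(-1/3) = -1036*(-1/3) = 1036/3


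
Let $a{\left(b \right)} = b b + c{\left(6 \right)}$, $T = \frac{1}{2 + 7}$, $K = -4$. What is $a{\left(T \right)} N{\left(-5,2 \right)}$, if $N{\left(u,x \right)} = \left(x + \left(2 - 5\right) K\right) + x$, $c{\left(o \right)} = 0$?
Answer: $\frac{16}{81} \approx 0.19753$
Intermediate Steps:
$T = \frac{1}{9} \approx 0.11111$
$a{\left(b \right)} = b^{2}$ ($a{\left(b \right)} = b b + 0 = b^{2} + 0 = b^{2}$)
$N{\left(u,x \right)} = 12 + 2 x$ ($N{\left(u,x \right)} = \left(x + \left(2 - 5\right) \left(-4\right)\right) + x = \left(x - -12\right) + x = \left(x + 12\right) + x = \left(12 + x\right) + x = 12 + 2 x$)
$a{\left(T \right)} N{\left(-5,2 \right)} = \frac{12 + 2 \cdot 2}{81} = \frac{12 + 4}{81} = \frac{1}{81} \cdot 16 = \frac{16}{81}$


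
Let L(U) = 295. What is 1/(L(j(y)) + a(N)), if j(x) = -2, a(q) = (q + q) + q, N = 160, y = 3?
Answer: 1/775 ≈ 0.0012903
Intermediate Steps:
a(q) = 3*q (a(q) = 2*q + q = 3*q)
1/(L(j(y)) + a(N)) = 1/(295 + 3*160) = 1/(295 + 480) = 1/775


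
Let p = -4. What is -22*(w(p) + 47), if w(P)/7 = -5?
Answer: -264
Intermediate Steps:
w(P) = -35 (w(P) = 7*(-5) = -35)
-22*(w(p) + 47) = -22*(-35 + 47) = -22*12 = -264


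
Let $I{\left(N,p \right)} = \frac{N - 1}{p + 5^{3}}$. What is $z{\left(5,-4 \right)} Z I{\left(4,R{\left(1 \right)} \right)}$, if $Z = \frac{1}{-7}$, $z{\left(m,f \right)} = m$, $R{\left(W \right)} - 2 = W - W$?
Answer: $- \frac{15}{889} \approx -0.016873$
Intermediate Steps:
$R{\left(W \right)} = 2$ ($R{\left(W \right)} = 2 + \left(W - W\right) = 2 + 0 = 2$)
$I{\left(N,p \right)} = \frac{-1 + N}{125 + p}$ ($I{\left(N,p \right)} = \frac{-1 + N}{p + 125} = \frac{-1 + N}{125 + p}$)
$Z = - \frac{1}{7} \approx -0.14286$
$z{\left(5,-4 \right)} Z I{\left(4,R{\left(1 \right)} \right)} = 5 \left(- \frac{1}{7}\right) \frac{-1 + 4}{125 + 2} = - \frac{5 \cdot \frac{1}{127} \cdot 3}{7} = \left(- \frac{5}{7}\right) \frac{3}{127} = - \frac{15}{889}$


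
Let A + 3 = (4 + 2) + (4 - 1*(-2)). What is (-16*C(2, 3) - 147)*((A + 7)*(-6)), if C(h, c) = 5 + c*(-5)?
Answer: -1248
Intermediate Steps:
A = 9 (A = -3 + ((4 + 2) + (4 - 1*(-2))) = -3 + (6 + (4 + 2)) = -3 + (6 + 6) = -3 + 12 = 9)
C(h, c) = 5 - 5*c
(-16*C(2, 3) - 147)*((A + 7)*(-6)) = (-16*(5 - 5*3) - 147)*((9 + 7)*(-6)) = (-16*(5 - 15) - 147)*(16*(-6)) = (-16*(-10) - 147)*(-96) = (160 - 147)*(-96) = 13*(-96) = -1248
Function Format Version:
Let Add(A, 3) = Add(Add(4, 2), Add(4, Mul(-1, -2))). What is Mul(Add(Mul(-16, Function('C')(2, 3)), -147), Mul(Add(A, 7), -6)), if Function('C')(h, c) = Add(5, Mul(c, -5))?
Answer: -1248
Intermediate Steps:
A = 9 (A = Add(-3, Add(Add(4, 2), Add(4, Mul(-1, -2)))) = Add(-3, Add(6, Add(4, 2))) = Add(-3, Add(6, 6)) = Add(-3, 12) = 9)
Function('C')(h, c) = Add(5, Mul(-5, c))
Mul(Add(Mul(-16, Function('C')(2, 3)), -147), Mul(Add(A, 7), -6)) = Mul(Add(Mul(-16, Add(5, Mul(-5, 3))), -147), Mul(Add(9, 7), -6)) = Mul(Add(Mul(-16, Add(5, -15)), -147), Mul(16, -6)) = Mul(Add(Mul(-16, -10), -147), -96) = Mul(Add(160, -147), -96) = Mul(13, -96) = -1248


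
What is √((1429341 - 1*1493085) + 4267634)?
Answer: √4203890 ≈ 2050.3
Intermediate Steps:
√((1429341 - 1*1493085) + 4267634) = √((1429341 - 1493085) + 4267634) = √(-63744 + 4267634) = √4203890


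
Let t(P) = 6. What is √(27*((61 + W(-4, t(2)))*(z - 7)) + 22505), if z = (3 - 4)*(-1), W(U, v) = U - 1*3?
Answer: √13757 ≈ 117.29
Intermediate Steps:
W(U, v) = -3 + U (W(U, v) = U - 3 = -3 + U)
z = 1 (z = -1*(-1) = 1)
√(27*((61 + W(-4, t(2)))*(z - 7)) + 22505) = √(27*((61 + (-3 - 4))*(1 - 7)) + 22505) = √(27*((61 - 7)*(-6)) + 22505) = √(27*(54*(-6)) + 22505) = √(27*(-324) + 22505) = √(-8748 + 22505) = √13757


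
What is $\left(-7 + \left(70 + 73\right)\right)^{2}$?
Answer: $18496$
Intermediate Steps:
$\left(-7 + \left(70 + 73\right)\right)^{2} = \left(-7 + 143\right)^{2} = 136^{2} = 18496$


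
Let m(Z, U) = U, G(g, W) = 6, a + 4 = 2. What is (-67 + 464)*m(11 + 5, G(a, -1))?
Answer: 2382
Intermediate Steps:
a = -2 (a = -4 + 2 = -2)
(-67 + 464)*m(11 + 5, G(a, -1)) = (-67 + 464)*6 = 397*6 = 2382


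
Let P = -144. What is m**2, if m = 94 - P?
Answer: 56644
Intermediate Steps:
m = 238 (m = 94 - 1*(-144) = 94 + 144 = 238)
m**2 = 238**2 = 56644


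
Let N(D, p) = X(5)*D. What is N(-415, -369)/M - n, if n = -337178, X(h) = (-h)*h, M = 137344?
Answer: 46309385607/137344 ≈ 3.3718e+5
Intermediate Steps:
X(h) = -h²
N(D, p) = -25*D (N(D, p) = (-1*5²)*D = (-1*25)*D = -25*D)
N(-415, -369)/M - n = -25*(-415)/137344 - 1*(-337178) = 10375*(1/137344) + 337178 = 10375/137344 + 337178 = 46309385607/137344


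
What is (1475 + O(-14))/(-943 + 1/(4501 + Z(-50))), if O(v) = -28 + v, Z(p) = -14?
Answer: -6429871/4231240 ≈ -1.5196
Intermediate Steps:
(1475 + O(-14))/(-943 + 1/(4501 + Z(-50))) = (1475 + (-28 - 14))/(-943 + 1/(4501 - 14)) = (1475 - 42)/(-943 + 1/4487) = 1433/(-943 + 1/4487) = 1433/(-4231240/4487) = 1433*(-4487/4231240) = -6429871/4231240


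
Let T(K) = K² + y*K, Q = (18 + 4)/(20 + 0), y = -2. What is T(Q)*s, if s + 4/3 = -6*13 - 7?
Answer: 8547/100 ≈ 85.470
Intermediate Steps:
Q = 11/10 (Q = 22/20 = 22*(1/20) = 11/10 ≈ 1.1000)
T(K) = K² - 2*K
s = -259/3 (s = -4/3 + (-6*13 - 7) = -4/3 + (-78 - 7) = -4/3 - 85 = -259/3 ≈ -86.333)
T(Q)*s = (11*(-2 + 11/10)/10)*(-259/3) = ((11/10)*(-9/10))*(-259/3) = -99/100*(-259/3) = 8547/100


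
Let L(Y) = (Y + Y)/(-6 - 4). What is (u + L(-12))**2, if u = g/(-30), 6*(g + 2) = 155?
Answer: 83521/32400 ≈ 2.5778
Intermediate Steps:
g = 143/6 (g = -2 + (1/6)*155 = -2 + 155/6 = 143/6 ≈ 23.833)
u = -143/180 (u = (143/6)/(-30) = (143/6)*(-1/30) = -143/180 ≈ -0.79444)
L(Y) = -Y/5 (L(Y) = (2*Y)/(-10) = (2*Y)*(-1/10) = -Y/5)
(u + L(-12))**2 = (-143/180 - 1/5*(-12))**2 = (-143/180 + 12/5)**2 = (289/180)**2 = 83521/32400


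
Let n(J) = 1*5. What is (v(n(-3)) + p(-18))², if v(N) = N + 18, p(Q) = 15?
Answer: 1444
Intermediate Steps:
n(J) = 5
v(N) = 18 + N
(v(n(-3)) + p(-18))² = ((18 + 5) + 15)² = (23 + 15)² = 38² = 1444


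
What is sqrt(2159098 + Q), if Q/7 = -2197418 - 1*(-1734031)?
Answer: I*sqrt(1084611) ≈ 1041.4*I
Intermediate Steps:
Q = -3243709 (Q = 7*(-2197418 - 1*(-1734031)) = 7*(-2197418 + 1734031) = 7*(-463387) = -3243709)
sqrt(2159098 + Q) = sqrt(2159098 - 3243709) = sqrt(-1084611) = I*sqrt(1084611)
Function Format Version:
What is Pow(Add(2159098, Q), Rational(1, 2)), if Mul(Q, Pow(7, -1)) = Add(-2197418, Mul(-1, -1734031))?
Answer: Mul(I, Pow(1084611, Rational(1, 2))) ≈ Mul(1041.4, I)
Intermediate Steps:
Q = -3243709 (Q = Mul(7, Add(-2197418, Mul(-1, -1734031))) = Mul(7, Add(-2197418, 1734031)) = Mul(7, -463387) = -3243709)
Pow(Add(2159098, Q), Rational(1, 2)) = Pow(Add(2159098, -3243709), Rational(1, 2)) = Pow(-1084611, Rational(1, 2)) = Mul(I, Pow(1084611, Rational(1, 2)))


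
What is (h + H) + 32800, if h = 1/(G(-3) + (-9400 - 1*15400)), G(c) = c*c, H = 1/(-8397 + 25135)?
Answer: 13610417670453/414951758 ≈ 32800.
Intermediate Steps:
H = 1/16738 ≈ 5.9744e-5
G(c) = c**2
h = -1/24791 (h = 1/((-3)**2 + (-9400 - 1*15400)) = 1/(9 + (-9400 - 15400)) = 1/(9 - 24800) = 1/(-24791) = -1/24791 ≈ -4.0337e-5)
(h + H) + 32800 = (-1/24791 + 1/16738) + 32800 = 8053/414951758 + 32800 = 13610417670453/414951758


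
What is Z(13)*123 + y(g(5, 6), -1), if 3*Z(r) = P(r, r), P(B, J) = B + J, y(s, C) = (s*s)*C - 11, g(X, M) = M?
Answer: 1019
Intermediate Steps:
y(s, C) = -11 + C*s² (y(s, C) = s²*C - 11 = C*s² - 11 = -11 + C*s²)
Z(r) = 2*r/3 (Z(r) = (r + r)/3 = (2*r)/3 = 2*r/3)
Z(13)*123 + y(g(5, 6), -1) = ((⅔)*13)*123 + (-11 - 1*6²) = (26/3)*123 + (-11 - 1*36) = 1066 + (-11 - 36) = 1066 - 47 = 1019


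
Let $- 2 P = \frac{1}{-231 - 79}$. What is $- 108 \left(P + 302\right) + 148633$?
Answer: $\frac{17982608}{155} \approx 1.1602 \cdot 10^{5}$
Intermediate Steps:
$P = \frac{1}{620}$ ($P = - \frac{1}{2 \left(-231 - 79\right)} = - \frac{1}{2 \left(-310\right)} = \left(- \frac{1}{2}\right) \left(- \frac{1}{310}\right) = \frac{1}{620} \approx 0.0016129$)
$- 108 \left(P + 302\right) + 148633 = - 108 \left(\frac{1}{620} + 302\right) + 148633 = \left(-108\right) \frac{187241}{620} + 148633 = - \frac{5055507}{155} + 148633 = \frac{17982608}{155}$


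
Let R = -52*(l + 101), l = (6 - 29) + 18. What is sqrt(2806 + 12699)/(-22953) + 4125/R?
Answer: -1375/1664 - sqrt(15505)/22953 ≈ -0.83175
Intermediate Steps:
l = -5 (l = -23 + 18 = -5)
R = -4992 (R = -52*(-5 + 101) = -52*96 = -4992)
sqrt(2806 + 12699)/(-22953) + 4125/R = sqrt(2806 + 12699)/(-22953) + 4125/(-4992) = sqrt(15505)*(-1/22953) + 4125*(-1/4992) = -sqrt(15505)/22953 - 1375/1664 = -1375/1664 - sqrt(15505)/22953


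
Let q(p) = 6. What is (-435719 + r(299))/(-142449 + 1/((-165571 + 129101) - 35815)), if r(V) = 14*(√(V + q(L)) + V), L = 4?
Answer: 31193362905/10296925966 - 505995*√305/5148462983 ≈ 3.0277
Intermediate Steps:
r(V) = 14*V + 14*√(6 + V) (r(V) = 14*(√(V + 6) + V) = 14*(√(6 + V) + V) = 14*(V + √(6 + V)) = 14*V + 14*√(6 + V))
(-435719 + r(299))/(-142449 + 1/((-165571 + 129101) - 35815)) = (-435719 + (14*299 + 14*√(6 + 299)))/(-142449 + 1/((-165571 + 129101) - 35815)) = (-435719 + (4186 + 14*√305))/(-142449 + 1/(-36470 - 35815)) = (-431533 + 14*√305)/(-142449 + 1/(-72285)) = (-431533 + 14*√305)/(-142449 - 1/72285) = (-431533 + 14*√305)/(-10296925966/72285) = (-431533 + 14*√305)*(-72285/10296925966) = 31193362905/10296925966 - 505995*√305/5148462983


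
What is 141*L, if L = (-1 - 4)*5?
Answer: -3525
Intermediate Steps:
L = -25 (L = -5*5 = -25)
141*L = 141*(-25) = -3525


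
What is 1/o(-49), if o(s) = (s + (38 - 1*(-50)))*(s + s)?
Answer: -1/3822 ≈ -0.00026164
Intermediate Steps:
o(s) = 2*s*(88 + s) (o(s) = (s + (38 + 50))*(2*s) = (s + 88)*(2*s) = (88 + s)*(2*s) = 2*s*(88 + s))
1/o(-49) = 1/(2*(-49)*(88 - 49)) = 1/(2*(-49)*39) = 1/(-3822) = -1/3822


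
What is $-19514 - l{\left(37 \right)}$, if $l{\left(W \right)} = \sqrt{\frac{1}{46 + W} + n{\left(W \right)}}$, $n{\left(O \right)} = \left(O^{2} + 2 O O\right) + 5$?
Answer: $-19514 - \frac{\sqrt{28327651}}{83} \approx -19578.0$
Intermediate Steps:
$n{\left(O \right)} = 5 + 3 O^{2}$ ($n{\left(O \right)} = \left(O^{2} + 2 O^{2}\right) + 5 = 3 O^{2} + 5 = 5 + 3 O^{2}$)
$l{\left(W \right)} = \sqrt{5 + \frac{1}{46 + W} + 3 W^{2}}$ ($l{\left(W \right)} = \sqrt{\frac{1}{46 + W} + \left(5 + 3 W^{2}\right)} = \sqrt{5 + \frac{1}{46 + W} + 3 W^{2}}$)
$-19514 - l{\left(37 \right)} = -19514 - \sqrt{\frac{1 + \left(5 + 3 \cdot 37^{2}\right) \left(46 + 37\right)}{46 + 37}} = -19514 - \sqrt{\frac{1 + \left(5 + 3 \cdot 1369\right) 83}{83}} = -19514 - \sqrt{\frac{1 + \left(5 + 4107\right) 83}{83}} = -19514 - \sqrt{\frac{1 + 4112 \cdot 83}{83}} = -19514 - \sqrt{\frac{1 + 341296}{83}} = -19514 - \sqrt{\frac{1}{83} \cdot 341297} = -19514 - \sqrt{\frac{341297}{83}} = -19514 - \frac{\sqrt{28327651}}{83}$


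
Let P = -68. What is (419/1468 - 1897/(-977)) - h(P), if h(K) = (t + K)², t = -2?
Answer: -7024562241/1434236 ≈ -4897.8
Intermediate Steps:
h(K) = (-2 + K)²
(419/1468 - 1897/(-977)) - h(P) = (419/1468 - 1897/(-977)) - (-2 - 68)² = (419*(1/1468) - 1897*(-1/977)) - 1*(-70)² = (419/1468 + 1897/977) - 1*4900 = 3194159/1434236 - 4900 = -7024562241/1434236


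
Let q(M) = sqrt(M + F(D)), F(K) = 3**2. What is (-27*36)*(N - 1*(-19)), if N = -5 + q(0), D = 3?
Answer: -16524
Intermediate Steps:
F(K) = 9
q(M) = sqrt(9 + M) (q(M) = sqrt(M + 9) = sqrt(9 + M))
N = -2 (N = -5 + sqrt(9 + 0) = -5 + sqrt(9) = -5 + 3 = -2)
(-27*36)*(N - 1*(-19)) = (-27*36)*(-2 - 1*(-19)) = -972*(-2 + 19) = -972*17 = -16524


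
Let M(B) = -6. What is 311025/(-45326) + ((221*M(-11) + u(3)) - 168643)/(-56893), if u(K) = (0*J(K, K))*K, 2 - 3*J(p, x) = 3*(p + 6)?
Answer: -9991130431/2578732118 ≈ -3.8744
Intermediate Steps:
J(p, x) = -16/3 - p (J(p, x) = 2/3 - (p + 6) = 2/3 - (6 + p) = 2/3 - (18 + 3*p)/3 = 2/3 + (-6 - p) = -16/3 - p)
u(K) = 0 (u(K) = (0*(-16/3 - K))*K = 0*K = 0)
311025/(-45326) + ((221*M(-11) + u(3)) - 168643)/(-56893) = 311025/(-45326) + ((221*(-6) + 0) - 168643)/(-56893) = 311025*(-1/45326) + ((-1326 + 0) - 168643)*(-1/56893) = -311025/45326 + (-1326 - 168643)*(-1/56893) = -311025/45326 - 169969*(-1/56893) = -311025/45326 + 169969/56893 = -9991130431/2578732118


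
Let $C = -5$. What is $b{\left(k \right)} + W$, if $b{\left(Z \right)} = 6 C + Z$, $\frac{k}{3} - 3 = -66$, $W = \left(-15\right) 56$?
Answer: $-1059$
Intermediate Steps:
$W = -840$
$k = -189$ ($k = 9 + 3 \left(-66\right) = 9 - 198 = -189$)
$b{\left(Z \right)} = -30 + Z$ ($b{\left(Z \right)} = 6 \left(-5\right) + Z = -30 + Z$)
$b{\left(k \right)} + W = \left(-30 - 189\right) - 840 = -219 - 840 = -1059$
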